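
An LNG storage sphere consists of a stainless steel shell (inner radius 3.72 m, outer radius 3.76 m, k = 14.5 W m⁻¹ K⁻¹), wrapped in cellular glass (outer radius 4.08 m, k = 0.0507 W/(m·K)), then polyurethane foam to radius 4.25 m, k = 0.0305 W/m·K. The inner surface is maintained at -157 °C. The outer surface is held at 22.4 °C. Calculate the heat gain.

Resistance network (inner→outer):
  R_stainless steel = (1/3.72 − 1/3.76)/(4πk) = 0.002860/(4π·14.5) = 1.569×10^-5 K/W
  R_cellular glass = (1/3.76 − 1/4.08)/(4πk) = 0.02086/(4π·0.0507) = 0.03274 K/W
  R_polyurethane foam = (1/4.08 − 1/4.25)/(4πk) = 0.009804/(4π·0.0305) = 0.02558 K/W
ΣR = 1.569×10^-5 + 0.03274 + 0.02558 = 0.05834 K/W
Q = ΔT/ΣR = (-157 °C − 22.4 °C)/0.05834 = -3080 W
(Negative Q ⇒ heat flows inward; heat gain = 3080 W.)

Q = 3080 W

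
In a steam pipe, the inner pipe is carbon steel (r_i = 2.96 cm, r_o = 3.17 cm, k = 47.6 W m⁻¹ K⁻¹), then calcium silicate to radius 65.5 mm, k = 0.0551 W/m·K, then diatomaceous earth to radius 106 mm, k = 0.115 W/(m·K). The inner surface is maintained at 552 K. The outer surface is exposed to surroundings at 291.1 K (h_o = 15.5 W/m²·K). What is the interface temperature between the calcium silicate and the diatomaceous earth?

Treat each layer as a resistance in series:
  R'_carbon steel = ln(0.0317/0.0296)/(2πk) = 0.06854/(2π·47.6) = 2.292×10^-4 m·K/W
  R'_calcium silicate = ln(0.0655/0.0317)/(2πk) = 0.7257/(2π·0.0551) = 2.096 m·K/W
  R'_diatomaceous earth = ln(0.106/0.0655)/(2πk) = 0.4814/(2π·0.115) = 0.6662 m·K/W
  R'_conv,out = 1/(2πr h) = 1/(2π·0.106·15.5) = 0.09687 m·K/W
ΣR = 2.292×10^-4 + 2.096 + 0.6662 + 0.09687 = 2.859 m·K/W
Q' = ΔT/ΣR = (552 K − 291.1 K)/2.859 = 91.26 W/m
From the inner boundary to the calcium silicate/diatomaceous earth interface, ΣR_partial = 2.096 m·K/W.
T_interface = T_in − Q'·ΣR_partial = 552 K − (91.26)(2.096) = 360.7 K

T = 360.7 K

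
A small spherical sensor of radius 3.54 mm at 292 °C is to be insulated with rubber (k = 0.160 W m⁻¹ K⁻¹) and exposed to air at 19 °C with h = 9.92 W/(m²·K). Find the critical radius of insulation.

r_cr = 3.23 cm

For a sphere, r_cr = 2k_ins/h = 2·0.160/9.92 = 0.0323 m = 3.23 cm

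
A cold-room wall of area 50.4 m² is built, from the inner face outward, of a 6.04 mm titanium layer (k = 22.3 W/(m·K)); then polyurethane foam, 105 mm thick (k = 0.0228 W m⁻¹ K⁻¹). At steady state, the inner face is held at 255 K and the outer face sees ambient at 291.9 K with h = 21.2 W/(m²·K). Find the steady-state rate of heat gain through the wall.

Resistance network (inner→outer):
  R_titanium = L/(kA) = 0.00604/(22.3·50.4) = 5.374×10^-6 K/W
  R_polyurethane foam = L/(kA) = 0.105/(0.0228·50.4) = 0.09137 K/W
  R_conv,out = 1/(hA) = 1/(21.2·50.4) = 9.359×10^-4 K/W
ΣR = 5.374×10^-6 + 0.09137 + 9.359×10^-4 = 0.09231 K/W
Q = ΔT/ΣR = (255 K − 291.9 K)/0.09231 = -400 W
(Negative Q ⇒ heat flows inward; heat gain = 400 W.)

Q = 400 W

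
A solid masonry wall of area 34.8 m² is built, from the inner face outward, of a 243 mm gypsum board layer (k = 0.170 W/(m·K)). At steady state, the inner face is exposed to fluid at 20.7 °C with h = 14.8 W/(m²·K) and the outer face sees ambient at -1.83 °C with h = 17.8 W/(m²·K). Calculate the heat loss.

Q = 505 W

Series thermal resistances, inner to outer:
  R_conv,in = 1/(hA) = 1/(14.8·34.8) = 0.001942 K/W
  R_gypsum board = L/(kA) = 0.243/(0.170·34.8) = 0.04108 K/W
  R_conv,out = 1/(hA) = 1/(17.8·34.8) = 0.001614 K/W
ΣR = 0.001942 + 0.04108 + 0.001614 = 0.04464 K/W
Q = ΔT/ΣR = (20.7 °C − -1.83 °C)/0.04464 = 505 W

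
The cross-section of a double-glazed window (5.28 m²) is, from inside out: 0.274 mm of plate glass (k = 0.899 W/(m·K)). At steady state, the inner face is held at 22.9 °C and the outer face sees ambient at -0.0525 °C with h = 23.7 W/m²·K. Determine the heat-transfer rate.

Q = 2.85 kW

Treat each layer as a resistance in series:
  R_plate glass = L/(kA) = 2.74×10^-4/(0.899·5.28) = 5.772×10^-5 K/W
  R_conv,out = 1/(hA) = 1/(23.7·5.28) = 0.007991 K/W
ΣR = 5.772×10^-5 + 0.007991 = 0.008049 K/W
Q = ΔT/ΣR = (22.9 °C − -0.0525 °C)/0.008049 = 2850 W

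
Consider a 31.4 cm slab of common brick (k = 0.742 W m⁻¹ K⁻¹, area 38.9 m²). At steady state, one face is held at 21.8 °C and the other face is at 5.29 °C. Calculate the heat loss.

Q = kA·ΔT/L = 0.742 × 38.9 × |21.8 °C − 5.29 °C| / 0.314 = 1520 W

Q = 1520 W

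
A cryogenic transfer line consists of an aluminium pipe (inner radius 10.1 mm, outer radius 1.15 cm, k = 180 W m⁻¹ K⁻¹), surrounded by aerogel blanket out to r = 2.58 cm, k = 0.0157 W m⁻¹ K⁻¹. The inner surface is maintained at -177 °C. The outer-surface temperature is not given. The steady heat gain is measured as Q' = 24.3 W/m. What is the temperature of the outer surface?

Series resistances:
  R'_aluminium = ln(0.0115/0.0101)/(2πk) = 0.1298/(2π·180) = 1.148×10^-4 m·K/W
  R'_aerogel blanket = ln(0.0258/0.0115)/(2πk) = 0.8080/(2π·0.0157) = 8.191 m·K/W
ΣR = 8.191 m·K/W
ΔT = Q'·ΣR = 24.3 × 8.191 = 199.0 K
Heat flows inward, so T_out = T_in + ΔT = -177 + 199.0 = 22.0 °C

T_out = 22.0 °C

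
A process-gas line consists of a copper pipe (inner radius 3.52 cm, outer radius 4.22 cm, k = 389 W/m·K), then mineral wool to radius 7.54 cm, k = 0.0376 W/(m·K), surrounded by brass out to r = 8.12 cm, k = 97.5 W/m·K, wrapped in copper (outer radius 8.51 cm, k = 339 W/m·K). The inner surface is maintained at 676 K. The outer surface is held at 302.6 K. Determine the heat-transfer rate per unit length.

Q' = 152 W/m

Resistance network (inner→outer):
  R'_copper = ln(0.0422/0.0352)/(2πk) = 0.1814/(2π·389) = 7.421×10^-5 m·K/W
  R'_mineral wool = ln(0.0754/0.0422)/(2πk) = 0.5804/(2π·0.0376) = 2.457 m·K/W
  R'_brass = ln(0.0812/0.0754)/(2πk) = 0.07411/(2π·97.5) = 1.210×10^-4 m·K/W
  R'_copper = ln(0.0851/0.0812)/(2πk) = 0.04691/(2π·339) = 2.202×10^-5 m·K/W
ΣR = 7.421×10^-5 + 2.457 + 1.210×10^-4 + 2.202×10^-5 = 2.457 m·K/W
Q' = ΔT/ΣR = (676 K − 302.6 K)/2.457 = 152 W/m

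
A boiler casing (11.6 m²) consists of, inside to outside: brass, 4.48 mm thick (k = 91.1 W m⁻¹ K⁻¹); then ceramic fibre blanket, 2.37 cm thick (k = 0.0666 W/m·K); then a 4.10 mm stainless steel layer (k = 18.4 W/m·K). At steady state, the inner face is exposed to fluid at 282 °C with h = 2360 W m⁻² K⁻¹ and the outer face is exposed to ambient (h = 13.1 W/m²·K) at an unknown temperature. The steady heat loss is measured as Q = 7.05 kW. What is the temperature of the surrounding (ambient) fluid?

Sum the resistances:
  R_conv,in = 1/(hA) = 1/(2360·11.6) = 3.653×10^-5 K/W
  R_brass = L/(kA) = 0.00448/(91.1·11.6) = 4.239×10^-6 K/W
  R_ceramic fibre blanket = L/(kA) = 0.0237/(0.0666·11.6) = 0.03068 K/W
  R_stainless steel = L/(kA) = 0.00410/(18.4·11.6) = 1.921×10^-5 K/W
  R_conv,out = 1/(hA) = 1/(13.1·11.6) = 0.006581 K/W
ΣR = 0.03732 K/W
ΔT = Q·ΣR = 7050 × 0.03732 = 263.1 K
Heat flows outward, so T_out = T_in − ΔT = 282 − 263.1 = 18.9 °C

T_out = 18.9 °C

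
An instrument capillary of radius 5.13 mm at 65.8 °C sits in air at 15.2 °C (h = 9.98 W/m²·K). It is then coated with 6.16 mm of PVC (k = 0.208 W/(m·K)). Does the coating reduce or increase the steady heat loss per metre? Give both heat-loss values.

increases: 16.3 → 25.1 W/m

Critical radius for a cylinder: r_cr = k/h = 0.0208 m = 2.08 cm.
Outer radius after coating: r₂ = 0.00513 + 0.00616 = 0.01129 m.
Since r₁ < r_cr and r₂ ≤ r_cr, the coating moves toward the maximum at r_cr — heat loss rises.
Bare: R = 1/(2πr₁h) = 3.109 m·K/W; Q = 50.6/3.109 = 16.3 W/m.
Coated: R = R_cond + R_conv = 2.016 m·K/W; Q = 50.6/2.016 = 25.1 W/m.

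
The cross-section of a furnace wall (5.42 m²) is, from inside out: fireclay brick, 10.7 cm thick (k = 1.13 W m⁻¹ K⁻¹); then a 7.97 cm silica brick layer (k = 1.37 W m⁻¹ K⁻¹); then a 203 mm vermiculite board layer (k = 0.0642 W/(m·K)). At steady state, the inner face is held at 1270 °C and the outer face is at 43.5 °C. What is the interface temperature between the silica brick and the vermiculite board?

T = 1213 °C

Treat each layer as a resistance in series:
  R_fireclay brick = L/(kA) = 0.107/(1.13·5.42) = 0.01747 K/W
  R_silica brick = L/(kA) = 0.0797/(1.37·5.42) = 0.01073 K/W
  R_vermiculite board = L/(kA) = 0.203/(0.0642·5.42) = 0.5834 K/W
ΣR = 0.01747 + 0.01073 + 0.5834 = 0.6116 K/W
Q = ΔT/ΣR = (1270 °C − 43.5 °C)/0.6116 = 2005 W
From the inner boundary to the silica brick/vermiculite board interface, ΣR_partial = 0.02820 K/W.
T_interface = T_in − Q·ΣR_partial = 1270 °C − (2005)(0.02820) = 1213 °C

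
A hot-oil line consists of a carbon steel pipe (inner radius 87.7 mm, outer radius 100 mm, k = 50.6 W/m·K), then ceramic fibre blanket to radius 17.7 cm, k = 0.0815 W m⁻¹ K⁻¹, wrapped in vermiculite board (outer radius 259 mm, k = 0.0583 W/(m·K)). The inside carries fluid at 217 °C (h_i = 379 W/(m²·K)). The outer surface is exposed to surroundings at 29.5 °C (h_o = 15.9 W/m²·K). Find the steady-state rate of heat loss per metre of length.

Series thermal resistances, inner to outer:
  R'_conv,in = 1/(2πr h) = 1/(2π·0.0877·379) = 0.004788 m·K/W
  R'_carbon steel = ln(0.100/0.0877)/(2πk) = 0.1312/(2π·50.6) = 4.128×10^-4 m·K/W
  R'_ceramic fibre blanket = ln(0.177/0.100)/(2πk) = 0.5710/(2π·0.0815) = 1.115 m·K/W
  R'_vermiculite board = ln(0.259/0.177)/(2πk) = 0.3807/(2π·0.0583) = 1.039 m·K/W
  R'_conv,out = 1/(2πr h) = 1/(2π·0.259·15.9) = 0.03865 m·K/W
ΣR = 0.004788 + 4.128×10^-4 + 1.115 + 1.039 + 0.03865 = 2.198 m·K/W
Q' = ΔT/ΣR = (217 °C − 29.5 °C)/2.198 = 85.3 W/m

Q' = 85.3 W/m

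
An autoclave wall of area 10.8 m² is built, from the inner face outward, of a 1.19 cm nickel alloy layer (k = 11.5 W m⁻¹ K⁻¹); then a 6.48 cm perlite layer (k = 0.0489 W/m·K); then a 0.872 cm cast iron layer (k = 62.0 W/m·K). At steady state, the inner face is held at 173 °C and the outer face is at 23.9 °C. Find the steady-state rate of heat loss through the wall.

Q = 1210 W

Treat each layer as a resistance in series:
  R_nickel alloy = L/(kA) = 0.0119/(11.5·10.8) = 9.581×10^-5 K/W
  R_perlite = L/(kA) = 0.0648/(0.0489·10.8) = 0.1227 K/W
  R_cast iron = L/(kA) = 0.00872/(62.0·10.8) = 1.302×10^-5 K/W
ΣR = 9.581×10^-5 + 0.1227 + 1.302×10^-5 = 0.1228 K/W
Q = ΔT/ΣR = (173 °C − 23.9 °C)/0.1228 = 1210 W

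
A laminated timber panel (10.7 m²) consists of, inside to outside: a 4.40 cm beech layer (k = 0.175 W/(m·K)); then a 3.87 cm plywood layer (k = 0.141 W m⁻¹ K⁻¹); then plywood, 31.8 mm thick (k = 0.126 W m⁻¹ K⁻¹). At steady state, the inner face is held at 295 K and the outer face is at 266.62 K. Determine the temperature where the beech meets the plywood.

T = 285.8 K

Resistance network (inner→outer):
  R_beech = L/(kA) = 0.0440/(0.175·10.7) = 0.02350 K/W
  R_plywood = L/(kA) = 0.0387/(0.141·10.7) = 0.02565 K/W
  R_plywood = L/(kA) = 0.0318/(0.126·10.7) = 0.02359 K/W
ΣR = 0.02350 + 0.02565 + 0.02359 = 0.07274 K/W
Q = ΔT/ΣR = (295 K − 266.62 K)/0.07274 = 390.2 W
From the inner boundary to the beech/plywood interface, ΣR_partial = 0.02350 K/W.
T_interface = T_in − Q·ΣR_partial = 295 K − (390.2)(0.02350) = 285.8 K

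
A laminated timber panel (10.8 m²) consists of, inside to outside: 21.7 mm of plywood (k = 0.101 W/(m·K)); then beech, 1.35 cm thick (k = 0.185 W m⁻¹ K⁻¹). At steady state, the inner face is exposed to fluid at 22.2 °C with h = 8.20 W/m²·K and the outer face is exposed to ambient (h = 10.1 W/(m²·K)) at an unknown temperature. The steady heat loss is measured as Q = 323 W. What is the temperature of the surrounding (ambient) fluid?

T_out = 6.98 °C

Sum the resistances:
  R_conv,in = 1/(hA) = 1/(8.20·10.8) = 0.01129 K/W
  R_plywood = L/(kA) = 0.0217/(0.101·10.8) = 0.01989 K/W
  R_beech = L/(kA) = 0.0135/(0.185·10.8) = 0.006757 K/W
  R_conv,out = 1/(hA) = 1/(10.1·10.8) = 0.009168 K/W
ΣR = 0.04711 K/W
ΔT = Q·ΣR = 323 × 0.04711 = 15.22 K
Heat flows outward, so T_out = T_in − ΔT = 22.2 − 15.22 = 6.98 °C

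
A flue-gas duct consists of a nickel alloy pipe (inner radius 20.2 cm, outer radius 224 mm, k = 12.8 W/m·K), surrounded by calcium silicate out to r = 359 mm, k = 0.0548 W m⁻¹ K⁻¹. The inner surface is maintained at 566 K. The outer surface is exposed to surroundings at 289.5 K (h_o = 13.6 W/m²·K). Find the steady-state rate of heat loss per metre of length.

Resistance network (inner→outer):
  R'_nickel alloy = ln(0.224/0.202)/(2πk) = 0.1034/(2π·12.8) = 0.001285 m·K/W
  R'_calcium silicate = ln(0.359/0.224)/(2πk) = 0.4717/(2π·0.0548) = 1.370 m·K/W
  R'_conv,out = 1/(2πr h) = 1/(2π·0.359·13.6) = 0.03260 m·K/W
ΣR = 0.001285 + 1.370 + 0.03260 = 1.404 m·K/W
Q' = ΔT/ΣR = (566 K − 289.5 K)/1.404 = 197 W/m

Q' = 197 W/m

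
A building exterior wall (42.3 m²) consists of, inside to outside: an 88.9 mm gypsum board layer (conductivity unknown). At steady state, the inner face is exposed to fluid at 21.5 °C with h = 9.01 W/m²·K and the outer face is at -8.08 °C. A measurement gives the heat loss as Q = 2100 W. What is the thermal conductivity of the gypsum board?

ΣR = ΔT/Q = |21.5 − -8.08|/2100 = 0.01409 K/W
Known resistances:
  R_conv,in = 1/(hA) = 1/(9.01·42.3) = 0.002624 K/W
R_gypsum board = ΣR − ΣR_known = 0.01409 − 0.002624 = 0.01147 K/W
L/(kA) = 0.01147 ⇒ k = 0.0889/(0.01147·42.3) = 0.183 W/m·K

k = 0.183 W/m·K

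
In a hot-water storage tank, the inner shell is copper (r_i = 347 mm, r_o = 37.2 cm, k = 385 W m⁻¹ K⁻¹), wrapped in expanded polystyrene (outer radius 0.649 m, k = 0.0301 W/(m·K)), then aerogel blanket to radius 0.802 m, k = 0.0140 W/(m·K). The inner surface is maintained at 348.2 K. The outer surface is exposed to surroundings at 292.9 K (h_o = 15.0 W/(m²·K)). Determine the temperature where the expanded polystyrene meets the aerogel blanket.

Treat each layer as a resistance in series:
  R_copper = (1/0.347 − 1/0.372)/(4πk) = 0.1937/(4π·385) = 4.003×10^-5 K/W
  R_expanded polystyrene = (1/0.372 − 1/0.649)/(4πk) = 1.147/(4π·0.0301) = 3.033 K/W
  R_aerogel blanket = (1/0.649 − 1/0.802)/(4πk) = 0.2939/(4π·0.0140) = 1.671 K/W
  R_conv,out = 1/(4πr²h) = 1/(4π·0.802²·15.0) = 0.008248 K/W
ΣR = 4.003×10^-5 + 3.033 + 1.671 + 0.008248 = 4.712 K/W
Q = ΔT/ΣR = (348.2 K − 292.9 K)/4.712 = 11.74 W
From the inner boundary to the expanded polystyrene/aerogel blanket interface, ΣR_partial = 3.033 K/W.
T_interface = T_in − Q·ΣR_partial = 348.2 K − (11.74)(3.033) = 312.6 K

T = 312.6 K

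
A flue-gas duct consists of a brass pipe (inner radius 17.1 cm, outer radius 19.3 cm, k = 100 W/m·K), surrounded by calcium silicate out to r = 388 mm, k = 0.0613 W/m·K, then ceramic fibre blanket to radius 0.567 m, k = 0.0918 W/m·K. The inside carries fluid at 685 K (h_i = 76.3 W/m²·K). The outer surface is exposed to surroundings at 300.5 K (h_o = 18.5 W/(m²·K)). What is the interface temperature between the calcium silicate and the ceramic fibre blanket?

Series thermal resistances, inner to outer:
  R'_conv,in = 1/(2πr h) = 1/(2π·0.171·76.3) = 0.01220 m·K/W
  R'_brass = ln(0.193/0.171)/(2πk) = 0.1210/(2π·100) = 1.926×10^-4 m·K/W
  R'_calcium silicate = ln(0.388/0.193)/(2πk) = 0.6983/(2π·0.0613) = 1.813 m·K/W
  R'_ceramic fibre blanket = ln(0.567/0.388)/(2πk) = 0.3794/(2π·0.0918) = 0.6577 m·K/W
  R'_conv,out = 1/(2πr h) = 1/(2π·0.567·18.5) = 0.01517 m·K/W
ΣR = 0.01220 + 1.926×10^-4 + 1.813 + 0.6577 + 0.01517 = 2.498 m·K/W
Q' = ΔT/ΣR = (685 K − 300.5 K)/2.498 = 153.9 W/m
From the inner boundary to the calcium silicate/ceramic fibre blanket interface, ΣR_partial = 1.825 m·K/W.
T_interface = T_in − Q'·ΣR_partial = 685 K − (153.9)(1.825) = 404 K

T = 404 K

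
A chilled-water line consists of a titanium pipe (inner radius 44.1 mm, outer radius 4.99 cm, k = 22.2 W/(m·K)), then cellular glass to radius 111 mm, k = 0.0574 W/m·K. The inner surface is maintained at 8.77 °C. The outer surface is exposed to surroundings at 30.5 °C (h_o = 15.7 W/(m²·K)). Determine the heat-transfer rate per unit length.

Treat each layer as a resistance in series:
  R'_titanium = ln(0.0499/0.0441)/(2πk) = 0.1236/(2π·22.2) = 8.858×10^-4 m·K/W
  R'_cellular glass = ln(0.111/0.0499)/(2πk) = 0.7995/(2π·0.0574) = 2.217 m·K/W
  R'_conv,out = 1/(2πr h) = 1/(2π·0.111·15.7) = 0.09133 m·K/W
ΣR = 8.858×10^-4 + 2.217 + 0.09133 = 2.309 m·K/W
Q' = ΔT/ΣR = (8.77 °C − 30.5 °C)/2.309 = -9.41 W/m
(Negative Q' ⇒ heat flows inward; heat gain = 9.41 W/m.)

Q' = 9.41 W/m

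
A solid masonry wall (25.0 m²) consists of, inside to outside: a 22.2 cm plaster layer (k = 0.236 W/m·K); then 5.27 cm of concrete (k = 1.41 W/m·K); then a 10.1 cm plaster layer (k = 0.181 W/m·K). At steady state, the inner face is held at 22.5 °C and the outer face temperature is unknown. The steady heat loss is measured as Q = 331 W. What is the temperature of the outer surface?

T_out = 2.16 °C

Sum the resistances:
  R_plaster = L/(kA) = 0.222/(0.236·25.0) = 0.03763 K/W
  R_concrete = L/(kA) = 0.0527/(1.41·25.0) = 0.001495 K/W
  R_plaster = L/(kA) = 0.101/(0.181·25.0) = 0.02232 K/W
ΣR = 0.06144 K/W
ΔT = Q·ΣR = 331 × 0.06144 = 20.34 K
Heat flows outward, so T_out = T_in − ΔT = 22.5 − 20.34 = 2.16 °C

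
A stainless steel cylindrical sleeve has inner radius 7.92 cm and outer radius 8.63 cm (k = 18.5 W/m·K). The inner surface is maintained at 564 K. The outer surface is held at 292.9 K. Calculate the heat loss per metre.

Q' = 367 kW/m

Q' = 2πk·ΔT/ln(r₂/r₁) = 2π × 18.5 × 271.1 / ln(0.0863/0.0792) = 3.67×10^5 W/m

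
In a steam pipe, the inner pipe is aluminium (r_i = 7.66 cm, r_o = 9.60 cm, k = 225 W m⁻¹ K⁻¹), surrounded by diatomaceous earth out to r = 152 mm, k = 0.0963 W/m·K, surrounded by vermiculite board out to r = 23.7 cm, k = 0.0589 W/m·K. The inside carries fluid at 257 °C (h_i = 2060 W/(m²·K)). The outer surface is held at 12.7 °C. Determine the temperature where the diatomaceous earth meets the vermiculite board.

Series thermal resistances, inner to outer:
  R'_conv,in = 1/(2πr h) = 1/(2π·0.0766·2060) = 0.001009 m·K/W
  R'_aluminium = ln(0.0960/0.0766)/(2πk) = 0.2258/(2π·225) = 1.597×10^-4 m·K/W
  R'_diatomaceous earth = ln(0.152/0.0960)/(2πk) = 0.4595/(2π·0.0963) = 0.7595 m·K/W
  R'_vermiculite board = ln(0.237/0.152)/(2πk) = 0.4442/(2π·0.0589) = 1.200 m·K/W
ΣR = 0.001009 + 1.597×10^-4 + 0.7595 + 1.200 = 1.961 m·K/W
Q' = ΔT/ΣR = (257 °C − 12.7 °C)/1.961 = 124.6 W/m
From the inner boundary to the diatomaceous earth/vermiculite board interface, ΣR_partial = 0.7607 m·K/W.
T_interface = T_in − Q'·ΣR_partial = 257 °C − (124.6)(0.7607) = 162 °C

T = 162 °C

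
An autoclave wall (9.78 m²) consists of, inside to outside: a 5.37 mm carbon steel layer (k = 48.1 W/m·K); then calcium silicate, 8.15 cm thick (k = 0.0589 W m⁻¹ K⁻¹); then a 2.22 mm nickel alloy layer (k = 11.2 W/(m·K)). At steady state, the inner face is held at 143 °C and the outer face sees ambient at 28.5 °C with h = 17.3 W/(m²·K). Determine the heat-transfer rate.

Q = 777 W

Resistance network (inner→outer):
  R_carbon steel = L/(kA) = 0.00537/(48.1·9.78) = 1.142×10^-5 K/W
  R_calcium silicate = L/(kA) = 0.0815/(0.0589·9.78) = 0.1415 K/W
  R_nickel alloy = L/(kA) = 0.00222/(11.2·9.78) = 2.027×10^-5 K/W
  R_conv,out = 1/(hA) = 1/(17.3·9.78) = 0.005910 K/W
ΣR = 1.142×10^-5 + 0.1415 + 2.027×10^-5 + 0.005910 = 0.1474 K/W
Q = ΔT/ΣR = (143 °C − 28.5 °C)/0.1474 = 777 W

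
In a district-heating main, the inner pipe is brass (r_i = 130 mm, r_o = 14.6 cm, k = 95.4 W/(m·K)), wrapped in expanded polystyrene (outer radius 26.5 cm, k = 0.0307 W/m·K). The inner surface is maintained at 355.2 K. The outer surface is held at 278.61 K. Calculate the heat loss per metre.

Series thermal resistances, inner to outer:
  R'_brass = ln(0.146/0.130)/(2πk) = 0.1161/(2π·95.4) = 1.936×10^-4 m·K/W
  R'_expanded polystyrene = ln(0.265/0.146)/(2πk) = 0.5961/(2π·0.0307) = 3.090 m·K/W
ΣR = 1.936×10^-4 + 3.090 = 3.090 m·K/W
Q' = ΔT/ΣR = (355.2 K − 278.61 K)/3.090 = 24.8 W/m

Q' = 24.8 W/m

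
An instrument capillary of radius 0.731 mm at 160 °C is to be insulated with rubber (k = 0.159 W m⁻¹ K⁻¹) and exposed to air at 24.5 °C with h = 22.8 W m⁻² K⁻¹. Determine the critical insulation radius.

r_cr = 0.697 cm

For a cylinder, r_cr = k_ins/h = 0.159/22.8 = 0.00697 m = 0.697 cm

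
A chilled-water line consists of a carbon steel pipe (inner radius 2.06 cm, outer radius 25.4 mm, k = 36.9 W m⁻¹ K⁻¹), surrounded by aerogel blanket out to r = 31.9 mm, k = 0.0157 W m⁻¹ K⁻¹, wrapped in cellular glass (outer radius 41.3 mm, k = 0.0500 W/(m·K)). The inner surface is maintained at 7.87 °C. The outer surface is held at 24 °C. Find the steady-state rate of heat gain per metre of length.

Series thermal resistances, inner to outer:
  R'_carbon steel = ln(0.0254/0.0206)/(2πk) = 0.2095/(2π·36.9) = 9.034×10^-4 m·K/W
  R'_aerogel blanket = ln(0.0319/0.0254)/(2πk) = 0.2279/(2π·0.0157) = 2.310 m·K/W
  R'_cellular glass = ln(0.0413/0.0319)/(2πk) = 0.2583/(2π·0.0500) = 0.8221 m·K/W
ΣR = 9.034×10^-4 + 2.310 + 0.8221 = 3.133 m·K/W
Q' = ΔT/ΣR = (7.87 °C − 24 °C)/3.133 = -5.15 W/m
(Negative Q' ⇒ heat flows inward; heat gain = 5.15 W/m.)

Q' = 5.15 W/m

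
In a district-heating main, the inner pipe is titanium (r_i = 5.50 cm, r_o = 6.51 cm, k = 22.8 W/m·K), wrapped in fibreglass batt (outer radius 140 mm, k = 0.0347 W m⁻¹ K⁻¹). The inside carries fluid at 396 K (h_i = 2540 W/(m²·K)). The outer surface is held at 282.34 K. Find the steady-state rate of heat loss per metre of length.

Series thermal resistances, inner to outer:
  R'_conv,in = 1/(2πr h) = 1/(2π·0.0550·2540) = 0.001139 m·K/W
  R'_titanium = ln(0.0651/0.0550)/(2πk) = 0.1686/(2π·22.8) = 0.001177 m·K/W
  R'_fibreglass batt = ln(0.140/0.0651)/(2πk) = 0.7657/(2π·0.0347) = 3.512 m·K/W
ΣR = 0.001139 + 0.001177 + 3.512 = 3.514 m·K/W
Q' = ΔT/ΣR = (396 K − 282.34 K)/3.514 = 32.3 W/m

Q' = 32.3 W/m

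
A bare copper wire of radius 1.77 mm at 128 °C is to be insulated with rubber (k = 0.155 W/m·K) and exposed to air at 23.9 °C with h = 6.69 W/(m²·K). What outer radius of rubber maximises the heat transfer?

For a cylinder, r_cr = k_ins/h = 0.155/6.69 = 0.0232 m = 2.32 cm

r_cr = 2.32 cm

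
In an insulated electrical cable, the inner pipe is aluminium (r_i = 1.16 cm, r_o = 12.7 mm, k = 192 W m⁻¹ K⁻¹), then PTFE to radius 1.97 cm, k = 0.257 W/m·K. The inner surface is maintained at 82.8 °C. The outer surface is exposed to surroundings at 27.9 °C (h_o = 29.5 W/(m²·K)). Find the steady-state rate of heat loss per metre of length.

Q' = 101 W/m

Resistance network (inner→outer):
  R'_aluminium = ln(0.0127/0.0116)/(2πk) = 0.09060/(2π·192) = 7.510×10^-5 m·K/W
  R'_PTFE = ln(0.0197/0.0127)/(2πk) = 0.4390/(2π·0.257) = 0.2719 m·K/W
  R'_conv,out = 1/(2πr h) = 1/(2π·0.0197·29.5) = 0.2739 m·K/W
ΣR = 7.510×10^-5 + 0.2719 + 0.2739 = 0.5459 m·K/W
Q' = ΔT/ΣR = (82.8 °C − 27.9 °C)/0.5459 = 101 W/m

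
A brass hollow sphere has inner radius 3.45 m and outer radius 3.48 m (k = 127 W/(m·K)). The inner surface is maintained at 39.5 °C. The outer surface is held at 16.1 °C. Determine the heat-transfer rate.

Q = 4πk·ΔT/(1/r₁ − 1/r₂) = 4π × 127 × 23.4 / (1/3.45 − 1/3.48) = 1.49×10^7 W

Q = 14900 kW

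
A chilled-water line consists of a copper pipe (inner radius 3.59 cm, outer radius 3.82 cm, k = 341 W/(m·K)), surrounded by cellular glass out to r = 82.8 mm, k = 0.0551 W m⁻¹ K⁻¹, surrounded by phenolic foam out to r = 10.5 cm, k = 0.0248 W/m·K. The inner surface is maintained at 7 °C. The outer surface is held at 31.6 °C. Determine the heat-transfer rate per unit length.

Treat each layer as a resistance in series:
  R'_copper = ln(0.0382/0.0359)/(2πk) = 0.06210/(2π·341) = 2.898×10^-5 m·K/W
  R'_cellular glass = ln(0.0828/0.0382)/(2πk) = 0.7736/(2π·0.0551) = 2.235 m·K/W
  R'_phenolic foam = ln(0.105/0.0828)/(2πk) = 0.2375/(2π·0.0248) = 1.524 m·K/W
ΣR = 2.898×10^-5 + 2.235 + 1.524 = 3.759 m·K/W
Q' = ΔT/ΣR = (7 °C − 31.6 °C)/3.759 = -6.54 W/m
(Negative Q' ⇒ heat flows inward; heat gain = 6.54 W/m.)

Q' = 6.54 W/m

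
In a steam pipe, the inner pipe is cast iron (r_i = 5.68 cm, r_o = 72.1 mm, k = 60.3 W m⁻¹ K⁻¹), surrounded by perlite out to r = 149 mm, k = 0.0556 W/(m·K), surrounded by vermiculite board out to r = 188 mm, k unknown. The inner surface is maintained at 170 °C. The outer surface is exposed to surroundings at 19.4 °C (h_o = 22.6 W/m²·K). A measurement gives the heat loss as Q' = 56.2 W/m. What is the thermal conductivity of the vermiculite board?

ΣR = ΔT/Q' = |170 − 19.4|/56.2 = 2.680 m·K/W
Known resistances:
  R'_cast iron = ln(0.0721/0.0568)/(2πk) = 0.2385/(2π·60.3) = 6.295×10^-4 m·K/W
  R'_perlite = ln(0.149/0.0721)/(2πk) = 0.7259/(2π·0.0556) = 2.078 m·K/W
  R'_conv,out = 1/(2πr h) = 1/(2π·0.188·22.6) = 0.03746 m·K/W
R_vermiculite board = ΣR − ΣR_known = 2.680 − 2.116 = 0.5640 m·K/W
ln(r₂/r₁)/(2πk) = 0.5640 ⇒ k = 0.2325/(2π·0.5640) = 0.0656 W/m·K

k = 0.0656 W/m·K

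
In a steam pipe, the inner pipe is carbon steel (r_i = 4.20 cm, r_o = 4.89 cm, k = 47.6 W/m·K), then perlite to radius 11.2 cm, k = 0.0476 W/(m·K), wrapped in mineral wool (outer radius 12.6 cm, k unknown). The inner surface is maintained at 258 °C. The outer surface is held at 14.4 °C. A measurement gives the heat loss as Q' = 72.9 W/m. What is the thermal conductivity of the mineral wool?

k = 0.0329 W/m·K

ΣR = ΔT/Q' = |258 − 14.4|/72.9 = 3.342 m·K/W
Known resistances:
  R'_carbon steel = ln(0.0489/0.0420)/(2πk) = 0.1521/(2π·47.6) = 5.086×10^-4 m·K/W
  R'_perlite = ln(0.112/0.0489)/(2πk) = 0.8287/(2π·0.0476) = 2.771 m·K/W
R_mineral wool = ΣR − ΣR_known = 3.342 − 2.772 = 0.5700 m·K/W
ln(r₂/r₁)/(2πk) = 0.5700 ⇒ k = 0.1178/(2π·0.5700) = 0.0329 W/m·K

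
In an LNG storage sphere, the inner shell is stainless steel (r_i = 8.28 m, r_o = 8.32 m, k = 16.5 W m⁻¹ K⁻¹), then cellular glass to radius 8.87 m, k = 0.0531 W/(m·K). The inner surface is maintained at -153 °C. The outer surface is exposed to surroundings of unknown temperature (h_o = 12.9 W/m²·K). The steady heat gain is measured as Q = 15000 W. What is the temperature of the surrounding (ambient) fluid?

T_out = 15.8 °C

Sum the resistances:
  R_stainless steel = (1/8.28 − 1/8.32)/(4πk) = 5.806×10^-4/(4π·16.5) = 2.800×10^-6 K/W
  R_cellular glass = (1/8.32 − 1/8.87)/(4πk) = 0.007453/(4π·0.0531) = 0.01117 K/W
  R_conv,out = 1/(4πr²h) = 1/(4π·8.87²·12.9) = 7.841×10^-5 K/W
ΣR = 0.01125 K/W
ΔT = Q·ΣR = 15000 × 0.01125 = 168.8 K
Heat flows inward, so T_out = T_in + ΔT = -153 + 168.8 = 15.8 °C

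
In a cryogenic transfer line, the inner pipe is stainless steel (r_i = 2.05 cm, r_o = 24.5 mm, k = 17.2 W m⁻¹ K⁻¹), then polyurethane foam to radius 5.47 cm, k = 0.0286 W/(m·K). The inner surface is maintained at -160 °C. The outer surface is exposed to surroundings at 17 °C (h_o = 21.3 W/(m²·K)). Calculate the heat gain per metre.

Q' = 38.4 W/m

Resistance network (inner→outer):
  R'_stainless steel = ln(0.0245/0.0205)/(2πk) = 0.1782/(2π·17.2) = 0.001649 m·K/W
  R'_polyurethane foam = ln(0.0547/0.0245)/(2πk) = 0.8032/(2π·0.0286) = 4.470 m·K/W
  R'_conv,out = 1/(2πr h) = 1/(2π·0.0547·21.3) = 0.1366 m·K/W
ΣR = 0.001649 + 4.470 + 0.1366 = 4.608 m·K/W
Q' = ΔT/ΣR = (-160 °C − 17 °C)/4.608 = -38.4 W/m
(Negative Q' ⇒ heat flows inward; heat gain = 38.4 W/m.)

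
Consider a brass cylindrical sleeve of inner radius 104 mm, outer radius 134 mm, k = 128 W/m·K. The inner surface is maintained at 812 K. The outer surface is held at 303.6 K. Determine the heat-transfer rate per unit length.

Q' = 1610 kW/m

Q' = 2πk·ΔT/ln(r₂/r₁) = 2π × 128 × 508.4 / ln(0.134/0.104) = 1.61×10^6 W/m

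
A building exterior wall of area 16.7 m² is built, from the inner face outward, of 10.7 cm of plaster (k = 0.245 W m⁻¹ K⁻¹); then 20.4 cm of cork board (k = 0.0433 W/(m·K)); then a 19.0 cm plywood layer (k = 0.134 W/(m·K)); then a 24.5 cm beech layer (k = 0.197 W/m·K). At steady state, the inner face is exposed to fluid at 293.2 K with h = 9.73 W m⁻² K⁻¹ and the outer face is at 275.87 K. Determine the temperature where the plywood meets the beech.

Series thermal resistances, inner to outer:
  R_conv,in = 1/(hA) = 1/(9.73·16.7) = 0.006154 K/W
  R_plaster = L/(kA) = 0.107/(0.245·16.7) = 0.02615 K/W
  R_cork board = L/(kA) = 0.204/(0.0433·16.7) = 0.2821 K/W
  R_plywood = L/(kA) = 0.190/(0.134·16.7) = 0.08490 K/W
  R_beech = L/(kA) = 0.245/(0.197·16.7) = 0.07447 K/W
ΣR = 0.006154 + 0.02615 + 0.2821 + 0.08490 + 0.07447 = 0.4738 K/W
Q = ΔT/ΣR = (293.2 K − 275.87 K)/0.4738 = 36.58 W
From the inner boundary to the plywood/beech interface, ΣR_partial = 0.3993 K/W.
T_interface = T_in − Q·ΣR_partial = 293.2 K − (36.58)(0.3993) = 278.59 K

T = 278.59 K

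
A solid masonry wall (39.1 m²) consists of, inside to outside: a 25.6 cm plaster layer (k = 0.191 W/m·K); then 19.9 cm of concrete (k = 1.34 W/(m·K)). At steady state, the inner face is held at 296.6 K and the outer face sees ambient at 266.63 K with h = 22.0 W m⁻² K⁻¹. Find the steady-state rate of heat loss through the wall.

Treat each layer as a resistance in series:
  R_plaster = L/(kA) = 0.256/(0.191·39.1) = 0.03428 K/W
  R_concrete = L/(kA) = 0.199/(1.34·39.1) = 0.003798 K/W
  R_conv,out = 1/(hA) = 1/(22.0·39.1) = 0.001163 K/W
ΣR = 0.03428 + 0.003798 + 0.001163 = 0.03924 K/W
Q = ΔT/ΣR = (296.6 K − 266.63 K)/0.03924 = 764 W

Q = 764 W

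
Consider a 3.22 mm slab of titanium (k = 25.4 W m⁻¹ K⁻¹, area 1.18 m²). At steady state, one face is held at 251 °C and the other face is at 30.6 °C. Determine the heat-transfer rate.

Q = 2.05×10^6 W

Q = kA·ΔT/L = 25.4 × 1.18 × |251 °C − 30.6 °C| / 0.00322 = 2.05×10^6 W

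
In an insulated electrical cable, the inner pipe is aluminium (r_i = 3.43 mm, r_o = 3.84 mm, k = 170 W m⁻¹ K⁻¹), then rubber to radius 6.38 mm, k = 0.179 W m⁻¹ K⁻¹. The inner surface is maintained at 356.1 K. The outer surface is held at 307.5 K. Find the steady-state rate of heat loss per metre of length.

Series thermal resistances, inner to outer:
  R'_aluminium = ln(0.00384/0.00343)/(2πk) = 0.1129/(2π·170) = 1.057×10^-4 m·K/W
  R'_rubber = ln(0.00638/0.00384)/(2πk) = 0.5077/(2π·0.179) = 0.4514 m·K/W
ΣR = 1.057×10^-4 + 0.4514 = 0.4515 m·K/W
Q' = ΔT/ΣR = (356.1 K − 307.5 K)/0.4515 = 108 W/m

Q' = 108 W/m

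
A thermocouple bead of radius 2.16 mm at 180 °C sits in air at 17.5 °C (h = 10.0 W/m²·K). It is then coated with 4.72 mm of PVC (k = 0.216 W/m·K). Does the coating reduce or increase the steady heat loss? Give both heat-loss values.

Critical radius for a sphere: r_cr = 2k/h = 0.0432 m = 4.32 cm.
Outer radius after coating: r₂ = 0.00216 + 0.00472 = 0.00688 m.
Since r₁ < r_cr and r₂ ≤ r_cr, the coating moves toward the maximum at r_cr — heat loss rises.
Bare: R = 1/(4πr₁²h) = 1706 K/W; Q = 162.5/1706 = 0.0953 W.
Coated: R = R_cond + R_conv = 285.1 K/W; Q = 162.5/285.1 = 0.570 W.

increases: 0.0953 → 0.570 W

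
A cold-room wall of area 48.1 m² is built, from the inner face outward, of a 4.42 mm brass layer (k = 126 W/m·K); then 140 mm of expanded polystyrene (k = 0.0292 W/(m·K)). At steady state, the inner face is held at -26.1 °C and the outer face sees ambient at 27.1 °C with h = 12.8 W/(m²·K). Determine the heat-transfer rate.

Resistance network (inner→outer):
  R_brass = L/(kA) = 0.00442/(126·48.1) = 7.293×10^-7 K/W
  R_expanded polystyrene = L/(kA) = 0.140/(0.0292·48.1) = 0.09968 K/W
  R_conv,out = 1/(hA) = 1/(12.8·48.1) = 0.001624 K/W
ΣR = 7.293×10^-7 + 0.09968 + 0.001624 = 0.1013 K/W
Q = ΔT/ΣR = (-26.1 °C − 27.1 °C)/0.1013 = -525 W
(Negative Q ⇒ heat flows inward; heat gain = 525 W.)

Q = 525 W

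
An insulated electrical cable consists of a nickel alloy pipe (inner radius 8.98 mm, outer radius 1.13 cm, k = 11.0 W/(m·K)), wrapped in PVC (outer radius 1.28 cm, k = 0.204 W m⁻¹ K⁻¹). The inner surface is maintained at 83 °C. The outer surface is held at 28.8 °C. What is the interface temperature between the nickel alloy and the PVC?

Resistance network (inner→outer):
  R'_nickel alloy = ln(0.0113/0.00898)/(2πk) = 0.2298/(2π·11.0) = 0.003325 m·K/W
  R'_PVC = ln(0.0128/0.0113)/(2πk) = 0.1246/(2π·0.204) = 0.09724 m·K/W
ΣR = 0.003325 + 0.09724 = 0.1006 m·K/W
Q' = ΔT/ΣR = (83 °C − 28.8 °C)/0.1006 = 538.8 W/m
From the inner boundary to the nickel alloy/PVC interface, ΣR_partial = 0.003325 m·K/W.
T_interface = T_in − Q'·ΣR_partial = 83 °C − (538.8)(0.003325) = 81.2 °C

T = 81.2 °C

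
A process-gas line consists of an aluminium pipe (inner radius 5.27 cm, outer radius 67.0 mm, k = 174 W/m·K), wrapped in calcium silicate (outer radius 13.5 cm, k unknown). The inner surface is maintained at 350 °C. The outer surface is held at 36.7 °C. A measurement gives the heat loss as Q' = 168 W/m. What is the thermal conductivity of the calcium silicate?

k = 0.0598 W/m·K

ΣR = ΔT/Q' = |350 − 36.7|/168 = 1.865 m·K/W
Known resistances:
  R'_aluminium = ln(0.0670/0.0527)/(2πk) = 0.2401/(2π·174) = 2.196×10^-4 m·K/W
R_calcium silicate = ΣR − ΣR_known = 1.865 − 2.196×10^-4 = 1.865 m·K/W
ln(r₂/r₁)/(2πk) = 1.865 ⇒ k = 0.7006/(2π·1.865) = 0.0598 W/m·K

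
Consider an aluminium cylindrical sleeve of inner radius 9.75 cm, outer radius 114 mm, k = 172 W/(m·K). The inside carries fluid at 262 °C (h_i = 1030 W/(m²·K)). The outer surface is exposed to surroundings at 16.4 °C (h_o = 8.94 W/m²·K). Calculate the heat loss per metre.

Q' = 1560 W/m

Treat each layer as a resistance in series:
  R'_conv,in = 1/(2πr h) = 1/(2π·0.0975·1030) = 0.001585 m·K/W
  R'_aluminium = ln(0.114/0.0975)/(2πk) = 0.1563/(2π·172) = 1.447×10^-4 m·K/W
  R'_conv,out = 1/(2πr h) = 1/(2π·0.114·8.94) = 0.1562 m·K/W
ΣR = 0.001585 + 1.447×10^-4 + 0.1562 = 0.1579 m·K/W
Q' = ΔT/ΣR = (262 °C − 16.4 °C)/0.1579 = 1560 W/m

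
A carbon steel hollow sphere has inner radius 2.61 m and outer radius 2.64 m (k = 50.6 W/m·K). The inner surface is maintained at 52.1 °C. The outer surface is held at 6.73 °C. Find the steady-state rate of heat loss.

Q = 4πk·ΔT/(1/r₁ − 1/r₂) = 4π × 50.6 × 45.37 / (1/2.61 − 1/2.64) = 6.63×10^6 W

Q = 6630 kW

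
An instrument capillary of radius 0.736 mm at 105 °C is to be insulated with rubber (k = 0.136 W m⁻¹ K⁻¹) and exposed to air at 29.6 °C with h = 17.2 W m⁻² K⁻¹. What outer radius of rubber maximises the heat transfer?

For a cylinder, r_cr = k_ins/h = 0.136/17.2 = 0.00791 m = 0.791 cm

r_cr = 0.791 cm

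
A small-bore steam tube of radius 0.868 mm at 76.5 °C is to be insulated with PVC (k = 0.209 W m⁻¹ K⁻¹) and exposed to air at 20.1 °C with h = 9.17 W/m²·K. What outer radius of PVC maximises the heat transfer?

r_cr = 2.28 cm

For a cylinder, r_cr = k_ins/h = 0.209/9.17 = 0.0228 m = 2.28 cm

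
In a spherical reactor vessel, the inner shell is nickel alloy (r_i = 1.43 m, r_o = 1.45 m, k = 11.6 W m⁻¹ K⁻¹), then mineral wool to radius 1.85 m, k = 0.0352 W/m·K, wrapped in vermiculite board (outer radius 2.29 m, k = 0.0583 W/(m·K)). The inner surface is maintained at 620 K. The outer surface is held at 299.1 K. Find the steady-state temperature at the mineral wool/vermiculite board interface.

Resistance network (inner→outer):
  R_nickel alloy = (1/1.43 − 1/1.45)/(4πk) = 0.009646/(4π·11.6) = 6.617×10^-5 K/W
  R_mineral wool = (1/1.45 − 1/1.85)/(4πk) = 0.1491/(4π·0.0352) = 0.3371 K/W
  R_vermiculite board = (1/1.85 − 1/2.29)/(4πk) = 0.1039/(4π·0.0583) = 0.1418 K/W
ΣR = 6.617×10^-5 + 0.3371 + 0.1418 = 0.4790 K/W
Q = ΔT/ΣR = (620 K − 299.1 K)/0.4790 = 669.9 W
From the inner boundary to the mineral wool/vermiculite board interface, ΣR_partial = 0.3372 K/W.
T_interface = T_in − Q·ΣR_partial = 620 K − (669.9)(0.3372) = 394 K

T = 394 K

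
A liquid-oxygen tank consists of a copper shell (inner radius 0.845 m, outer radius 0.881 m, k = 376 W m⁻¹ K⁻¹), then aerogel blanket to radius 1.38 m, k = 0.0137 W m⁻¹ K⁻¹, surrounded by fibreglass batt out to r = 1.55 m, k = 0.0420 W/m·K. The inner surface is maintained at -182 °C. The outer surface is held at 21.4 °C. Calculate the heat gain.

Q = 80.2 W

Resistance network (inner→outer):
  R_copper = (1/0.845 − 1/0.881)/(4πk) = 0.04836/(4π·376) = 1.023×10^-5 K/W
  R_aerogel blanket = (1/0.881 − 1/1.38)/(4πk) = 0.4104/(4π·0.0137) = 2.384 K/W
  R_fibreglass batt = (1/1.38 − 1/1.55)/(4πk) = 0.07948/(4π·0.0420) = 0.1506 K/W
ΣR = 1.023×10^-5 + 2.384 + 0.1506 = 2.535 K/W
Q = ΔT/ΣR = (-182 °C − 21.4 °C)/2.535 = -80.2 W
(Negative Q ⇒ heat flows inward; heat gain = 80.2 W.)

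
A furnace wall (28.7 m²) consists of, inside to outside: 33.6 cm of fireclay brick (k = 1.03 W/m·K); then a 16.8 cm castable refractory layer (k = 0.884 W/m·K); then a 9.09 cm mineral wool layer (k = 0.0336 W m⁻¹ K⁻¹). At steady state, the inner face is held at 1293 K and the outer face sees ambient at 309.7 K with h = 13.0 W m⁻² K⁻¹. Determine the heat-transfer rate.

Q = 8560 W

Series thermal resistances, inner to outer:
  R_fireclay brick = L/(kA) = 0.336/(1.03·28.7) = 0.01137 K/W
  R_castable refractory = L/(kA) = 0.168/(0.884·28.7) = 0.006622 K/W
  R_mineral wool = L/(kA) = 0.0909/(0.0336·28.7) = 0.09426 K/W
  R_conv,out = 1/(hA) = 1/(13.0·28.7) = 0.002680 K/W
ΣR = 0.01137 + 0.006622 + 0.09426 + 0.002680 = 0.1149 K/W
Q = ΔT/ΣR = (1293 K − 309.7 K)/0.1149 = 8560 W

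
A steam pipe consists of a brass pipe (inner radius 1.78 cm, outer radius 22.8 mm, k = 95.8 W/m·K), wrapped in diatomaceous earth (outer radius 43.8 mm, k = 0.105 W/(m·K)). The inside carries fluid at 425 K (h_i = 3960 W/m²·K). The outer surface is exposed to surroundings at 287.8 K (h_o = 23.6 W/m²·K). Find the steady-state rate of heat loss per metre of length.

Resistance network (inner→outer):
  R'_conv,in = 1/(2πr h) = 1/(2π·0.0178·3960) = 0.002258 m·K/W
  R'_brass = ln(0.0228/0.0178)/(2πk) = 0.2476/(2π·95.8) = 4.113×10^-4 m·K/W
  R'_diatomaceous earth = ln(0.0438/0.0228)/(2πk) = 0.6529/(2π·0.105) = 0.9896 m·K/W
  R'_conv,out = 1/(2πr h) = 1/(2π·0.0438·23.6) = 0.1540 m·K/W
ΣR = 0.002258 + 4.113×10^-4 + 0.9896 + 0.1540 = 1.146 m·K/W
Q' = ΔT/ΣR = (425 K − 287.8 K)/1.146 = 120 W/m

Q' = 120 W/m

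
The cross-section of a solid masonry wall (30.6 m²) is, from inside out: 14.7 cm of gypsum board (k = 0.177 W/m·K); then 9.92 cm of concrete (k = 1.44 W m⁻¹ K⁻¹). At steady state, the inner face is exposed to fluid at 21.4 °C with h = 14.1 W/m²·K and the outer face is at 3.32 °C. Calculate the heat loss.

Treat each layer as a resistance in series:
  R_conv,in = 1/(hA) = 1/(14.1·30.6) = 0.002318 K/W
  R_gypsum board = L/(kA) = 0.147/(0.177·30.6) = 0.02714 K/W
  R_concrete = L/(kA) = 0.0992/(1.44·30.6) = 0.002251 K/W
ΣR = 0.002318 + 0.02714 + 0.002251 = 0.03171 K/W
Q = ΔT/ΣR = (21.4 °C − 3.32 °C)/0.03171 = 570 W

Q = 570 W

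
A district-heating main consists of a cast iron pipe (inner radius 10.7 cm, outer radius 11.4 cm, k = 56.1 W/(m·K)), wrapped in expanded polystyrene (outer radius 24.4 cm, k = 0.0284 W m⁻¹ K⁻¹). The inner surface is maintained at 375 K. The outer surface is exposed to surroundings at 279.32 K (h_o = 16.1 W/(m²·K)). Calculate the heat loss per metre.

Treat each layer as a resistance in series:
  R'_cast iron = ln(0.114/0.107)/(2πk) = 0.06337/(2π·56.1) = 1.798×10^-4 m·K/W
  R'_expanded polystyrene = ln(0.244/0.114)/(2πk) = 0.7610/(2π·0.0284) = 4.265 m·K/W
  R'_conv,out = 1/(2πr h) = 1/(2π·0.244·16.1) = 0.04051 m·K/W
ΣR = 1.798×10^-4 + 4.265 + 0.04051 = 4.306 m·K/W
Q' = ΔT/ΣR = (375 K − 279.32 K)/4.306 = 22.2 W/m

Q' = 22.2 W/m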